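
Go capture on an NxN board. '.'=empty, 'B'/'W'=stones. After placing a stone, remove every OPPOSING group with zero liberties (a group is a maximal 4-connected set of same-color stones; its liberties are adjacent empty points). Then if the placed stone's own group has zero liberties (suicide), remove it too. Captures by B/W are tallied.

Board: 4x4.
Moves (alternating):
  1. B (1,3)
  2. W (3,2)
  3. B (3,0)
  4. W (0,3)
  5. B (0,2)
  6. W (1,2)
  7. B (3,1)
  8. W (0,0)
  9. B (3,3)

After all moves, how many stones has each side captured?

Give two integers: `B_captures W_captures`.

Answer: 1 0

Derivation:
Move 1: B@(1,3) -> caps B=0 W=0
Move 2: W@(3,2) -> caps B=0 W=0
Move 3: B@(3,0) -> caps B=0 W=0
Move 4: W@(0,3) -> caps B=0 W=0
Move 5: B@(0,2) -> caps B=1 W=0
Move 6: W@(1,2) -> caps B=1 W=0
Move 7: B@(3,1) -> caps B=1 W=0
Move 8: W@(0,0) -> caps B=1 W=0
Move 9: B@(3,3) -> caps B=1 W=0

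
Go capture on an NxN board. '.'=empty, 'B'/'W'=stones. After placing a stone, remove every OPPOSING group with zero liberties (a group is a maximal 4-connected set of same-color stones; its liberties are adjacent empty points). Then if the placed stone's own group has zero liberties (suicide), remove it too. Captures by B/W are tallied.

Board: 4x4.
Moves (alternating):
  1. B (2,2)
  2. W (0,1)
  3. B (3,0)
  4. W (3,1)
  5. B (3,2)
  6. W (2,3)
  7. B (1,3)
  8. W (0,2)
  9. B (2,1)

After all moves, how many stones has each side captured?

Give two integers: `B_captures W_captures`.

Move 1: B@(2,2) -> caps B=0 W=0
Move 2: W@(0,1) -> caps B=0 W=0
Move 3: B@(3,0) -> caps B=0 W=0
Move 4: W@(3,1) -> caps B=0 W=0
Move 5: B@(3,2) -> caps B=0 W=0
Move 6: W@(2,3) -> caps B=0 W=0
Move 7: B@(1,3) -> caps B=0 W=0
Move 8: W@(0,2) -> caps B=0 W=0
Move 9: B@(2,1) -> caps B=1 W=0

Answer: 1 0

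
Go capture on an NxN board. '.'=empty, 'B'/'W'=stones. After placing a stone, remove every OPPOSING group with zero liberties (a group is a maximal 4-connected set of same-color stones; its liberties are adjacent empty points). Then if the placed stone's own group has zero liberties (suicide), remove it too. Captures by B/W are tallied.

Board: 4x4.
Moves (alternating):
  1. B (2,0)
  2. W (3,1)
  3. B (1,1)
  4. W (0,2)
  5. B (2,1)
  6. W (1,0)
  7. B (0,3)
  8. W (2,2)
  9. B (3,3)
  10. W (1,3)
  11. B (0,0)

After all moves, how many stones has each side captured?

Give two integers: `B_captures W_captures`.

Answer: 1 1

Derivation:
Move 1: B@(2,0) -> caps B=0 W=0
Move 2: W@(3,1) -> caps B=0 W=0
Move 3: B@(1,1) -> caps B=0 W=0
Move 4: W@(0,2) -> caps B=0 W=0
Move 5: B@(2,1) -> caps B=0 W=0
Move 6: W@(1,0) -> caps B=0 W=0
Move 7: B@(0,3) -> caps B=0 W=0
Move 8: W@(2,2) -> caps B=0 W=0
Move 9: B@(3,3) -> caps B=0 W=0
Move 10: W@(1,3) -> caps B=0 W=1
Move 11: B@(0,0) -> caps B=1 W=1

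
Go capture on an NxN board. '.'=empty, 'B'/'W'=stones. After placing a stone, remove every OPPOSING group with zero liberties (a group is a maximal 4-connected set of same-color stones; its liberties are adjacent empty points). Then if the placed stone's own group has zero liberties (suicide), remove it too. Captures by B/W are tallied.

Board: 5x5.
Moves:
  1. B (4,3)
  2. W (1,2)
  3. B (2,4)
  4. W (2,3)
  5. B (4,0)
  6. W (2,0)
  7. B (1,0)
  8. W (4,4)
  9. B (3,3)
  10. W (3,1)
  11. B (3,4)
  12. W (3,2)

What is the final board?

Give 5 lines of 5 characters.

Move 1: B@(4,3) -> caps B=0 W=0
Move 2: W@(1,2) -> caps B=0 W=0
Move 3: B@(2,4) -> caps B=0 W=0
Move 4: W@(2,3) -> caps B=0 W=0
Move 5: B@(4,0) -> caps B=0 W=0
Move 6: W@(2,0) -> caps B=0 W=0
Move 7: B@(1,0) -> caps B=0 W=0
Move 8: W@(4,4) -> caps B=0 W=0
Move 9: B@(3,3) -> caps B=0 W=0
Move 10: W@(3,1) -> caps B=0 W=0
Move 11: B@(3,4) -> caps B=1 W=0
Move 12: W@(3,2) -> caps B=1 W=0

Answer: .....
B.W..
W..WB
.WWBB
B..B.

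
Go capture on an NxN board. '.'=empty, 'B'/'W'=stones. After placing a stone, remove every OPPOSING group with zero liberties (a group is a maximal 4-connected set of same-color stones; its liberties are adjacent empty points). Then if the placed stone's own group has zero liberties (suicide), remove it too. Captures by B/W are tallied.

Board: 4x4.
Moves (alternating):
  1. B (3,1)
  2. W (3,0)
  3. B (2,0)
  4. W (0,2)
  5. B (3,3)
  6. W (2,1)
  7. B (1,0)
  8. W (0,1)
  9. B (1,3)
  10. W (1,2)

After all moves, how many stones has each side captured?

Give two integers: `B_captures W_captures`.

Move 1: B@(3,1) -> caps B=0 W=0
Move 2: W@(3,0) -> caps B=0 W=0
Move 3: B@(2,0) -> caps B=1 W=0
Move 4: W@(0,2) -> caps B=1 W=0
Move 5: B@(3,3) -> caps B=1 W=0
Move 6: W@(2,1) -> caps B=1 W=0
Move 7: B@(1,0) -> caps B=1 W=0
Move 8: W@(0,1) -> caps B=1 W=0
Move 9: B@(1,3) -> caps B=1 W=0
Move 10: W@(1,2) -> caps B=1 W=0

Answer: 1 0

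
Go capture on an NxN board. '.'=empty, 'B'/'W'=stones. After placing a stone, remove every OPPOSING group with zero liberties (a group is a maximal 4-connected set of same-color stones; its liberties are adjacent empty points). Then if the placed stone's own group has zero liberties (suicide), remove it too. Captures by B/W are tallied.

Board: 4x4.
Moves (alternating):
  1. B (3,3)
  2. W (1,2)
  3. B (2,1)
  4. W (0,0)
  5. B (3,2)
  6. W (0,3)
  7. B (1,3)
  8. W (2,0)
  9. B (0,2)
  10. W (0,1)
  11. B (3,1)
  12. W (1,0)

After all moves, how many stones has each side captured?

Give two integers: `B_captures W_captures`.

Answer: 1 0

Derivation:
Move 1: B@(3,3) -> caps B=0 W=0
Move 2: W@(1,2) -> caps B=0 W=0
Move 3: B@(2,1) -> caps B=0 W=0
Move 4: W@(0,0) -> caps B=0 W=0
Move 5: B@(3,2) -> caps B=0 W=0
Move 6: W@(0,3) -> caps B=0 W=0
Move 7: B@(1,3) -> caps B=0 W=0
Move 8: W@(2,0) -> caps B=0 W=0
Move 9: B@(0,2) -> caps B=1 W=0
Move 10: W@(0,1) -> caps B=1 W=0
Move 11: B@(3,1) -> caps B=1 W=0
Move 12: W@(1,0) -> caps B=1 W=0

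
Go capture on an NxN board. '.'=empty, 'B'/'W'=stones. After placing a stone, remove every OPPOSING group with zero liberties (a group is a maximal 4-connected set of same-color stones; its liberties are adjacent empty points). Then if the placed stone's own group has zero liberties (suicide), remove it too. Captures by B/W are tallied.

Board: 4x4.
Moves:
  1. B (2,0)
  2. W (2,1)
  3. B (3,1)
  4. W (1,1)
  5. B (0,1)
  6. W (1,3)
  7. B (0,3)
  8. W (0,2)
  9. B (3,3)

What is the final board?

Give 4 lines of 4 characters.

Move 1: B@(2,0) -> caps B=0 W=0
Move 2: W@(2,1) -> caps B=0 W=0
Move 3: B@(3,1) -> caps B=0 W=0
Move 4: W@(1,1) -> caps B=0 W=0
Move 5: B@(0,1) -> caps B=0 W=0
Move 6: W@(1,3) -> caps B=0 W=0
Move 7: B@(0,3) -> caps B=0 W=0
Move 8: W@(0,2) -> caps B=0 W=1
Move 9: B@(3,3) -> caps B=0 W=1

Answer: .BW.
.W.W
BW..
.B.B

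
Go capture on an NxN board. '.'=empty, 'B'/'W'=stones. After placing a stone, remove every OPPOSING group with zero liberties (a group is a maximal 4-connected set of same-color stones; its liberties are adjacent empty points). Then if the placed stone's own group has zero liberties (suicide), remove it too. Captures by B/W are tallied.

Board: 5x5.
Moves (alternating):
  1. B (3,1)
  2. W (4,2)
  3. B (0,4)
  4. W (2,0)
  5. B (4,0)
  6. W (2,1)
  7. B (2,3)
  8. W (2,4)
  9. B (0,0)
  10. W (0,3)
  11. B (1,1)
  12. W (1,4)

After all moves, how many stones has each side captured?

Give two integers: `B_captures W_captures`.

Move 1: B@(3,1) -> caps B=0 W=0
Move 2: W@(4,2) -> caps B=0 W=0
Move 3: B@(0,4) -> caps B=0 W=0
Move 4: W@(2,0) -> caps B=0 W=0
Move 5: B@(4,0) -> caps B=0 W=0
Move 6: W@(2,1) -> caps B=0 W=0
Move 7: B@(2,3) -> caps B=0 W=0
Move 8: W@(2,4) -> caps B=0 W=0
Move 9: B@(0,0) -> caps B=0 W=0
Move 10: W@(0,3) -> caps B=0 W=0
Move 11: B@(1,1) -> caps B=0 W=0
Move 12: W@(1,4) -> caps B=0 W=1

Answer: 0 1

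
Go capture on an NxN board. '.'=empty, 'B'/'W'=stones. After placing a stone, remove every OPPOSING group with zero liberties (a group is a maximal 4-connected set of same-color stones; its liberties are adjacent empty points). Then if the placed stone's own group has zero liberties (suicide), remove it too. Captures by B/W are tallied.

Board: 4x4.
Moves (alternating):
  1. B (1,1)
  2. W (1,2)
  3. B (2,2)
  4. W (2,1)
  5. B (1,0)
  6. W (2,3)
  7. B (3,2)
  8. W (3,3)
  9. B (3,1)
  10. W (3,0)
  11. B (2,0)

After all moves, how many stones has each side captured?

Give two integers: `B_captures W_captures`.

Move 1: B@(1,1) -> caps B=0 W=0
Move 2: W@(1,2) -> caps B=0 W=0
Move 3: B@(2,2) -> caps B=0 W=0
Move 4: W@(2,1) -> caps B=0 W=0
Move 5: B@(1,0) -> caps B=0 W=0
Move 6: W@(2,3) -> caps B=0 W=0
Move 7: B@(3,2) -> caps B=0 W=0
Move 8: W@(3,3) -> caps B=0 W=0
Move 9: B@(3,1) -> caps B=0 W=0
Move 10: W@(3,0) -> caps B=0 W=3
Move 11: B@(2,0) -> caps B=0 W=3

Answer: 0 3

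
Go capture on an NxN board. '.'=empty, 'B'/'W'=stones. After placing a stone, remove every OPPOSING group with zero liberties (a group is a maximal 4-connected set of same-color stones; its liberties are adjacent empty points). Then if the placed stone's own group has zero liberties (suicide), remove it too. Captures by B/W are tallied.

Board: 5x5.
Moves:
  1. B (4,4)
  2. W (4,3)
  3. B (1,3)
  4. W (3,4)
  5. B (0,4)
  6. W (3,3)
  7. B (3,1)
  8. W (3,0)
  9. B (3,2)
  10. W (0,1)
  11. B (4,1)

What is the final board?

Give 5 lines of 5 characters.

Answer: .W..B
...B.
.....
WBBWW
.B.W.

Derivation:
Move 1: B@(4,4) -> caps B=0 W=0
Move 2: W@(4,3) -> caps B=0 W=0
Move 3: B@(1,3) -> caps B=0 W=0
Move 4: W@(3,4) -> caps B=0 W=1
Move 5: B@(0,4) -> caps B=0 W=1
Move 6: W@(3,3) -> caps B=0 W=1
Move 7: B@(3,1) -> caps B=0 W=1
Move 8: W@(3,0) -> caps B=0 W=1
Move 9: B@(3,2) -> caps B=0 W=1
Move 10: W@(0,1) -> caps B=0 W=1
Move 11: B@(4,1) -> caps B=0 W=1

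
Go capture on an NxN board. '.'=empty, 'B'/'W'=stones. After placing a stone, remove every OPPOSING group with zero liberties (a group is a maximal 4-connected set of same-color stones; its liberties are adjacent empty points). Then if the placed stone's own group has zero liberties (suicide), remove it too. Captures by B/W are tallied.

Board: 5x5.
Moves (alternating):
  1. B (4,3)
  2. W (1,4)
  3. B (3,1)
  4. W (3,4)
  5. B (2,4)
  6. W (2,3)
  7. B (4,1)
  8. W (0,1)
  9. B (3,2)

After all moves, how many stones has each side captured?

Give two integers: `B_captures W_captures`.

Answer: 0 1

Derivation:
Move 1: B@(4,3) -> caps B=0 W=0
Move 2: W@(1,4) -> caps B=0 W=0
Move 3: B@(3,1) -> caps B=0 W=0
Move 4: W@(3,4) -> caps B=0 W=0
Move 5: B@(2,4) -> caps B=0 W=0
Move 6: W@(2,3) -> caps B=0 W=1
Move 7: B@(4,1) -> caps B=0 W=1
Move 8: W@(0,1) -> caps B=0 W=1
Move 9: B@(3,2) -> caps B=0 W=1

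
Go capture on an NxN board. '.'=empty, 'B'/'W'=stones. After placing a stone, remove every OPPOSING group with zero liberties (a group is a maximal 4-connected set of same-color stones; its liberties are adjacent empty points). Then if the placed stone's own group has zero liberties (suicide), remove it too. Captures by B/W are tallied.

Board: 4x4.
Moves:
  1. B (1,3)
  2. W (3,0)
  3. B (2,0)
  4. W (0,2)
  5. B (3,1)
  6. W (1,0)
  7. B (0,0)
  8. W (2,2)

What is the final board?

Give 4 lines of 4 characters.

Move 1: B@(1,3) -> caps B=0 W=0
Move 2: W@(3,0) -> caps B=0 W=0
Move 3: B@(2,0) -> caps B=0 W=0
Move 4: W@(0,2) -> caps B=0 W=0
Move 5: B@(3,1) -> caps B=1 W=0
Move 6: W@(1,0) -> caps B=1 W=0
Move 7: B@(0,0) -> caps B=1 W=0
Move 8: W@(2,2) -> caps B=1 W=0

Answer: B.W.
W..B
B.W.
.B..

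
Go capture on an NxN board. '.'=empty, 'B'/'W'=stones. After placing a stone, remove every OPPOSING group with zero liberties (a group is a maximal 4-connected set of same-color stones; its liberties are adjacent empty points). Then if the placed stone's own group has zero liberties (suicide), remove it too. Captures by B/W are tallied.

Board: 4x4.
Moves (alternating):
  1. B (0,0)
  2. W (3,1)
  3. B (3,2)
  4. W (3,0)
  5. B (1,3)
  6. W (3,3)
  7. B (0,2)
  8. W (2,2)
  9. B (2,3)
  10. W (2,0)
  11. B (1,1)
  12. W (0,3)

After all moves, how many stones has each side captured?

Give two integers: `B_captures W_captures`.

Move 1: B@(0,0) -> caps B=0 W=0
Move 2: W@(3,1) -> caps B=0 W=0
Move 3: B@(3,2) -> caps B=0 W=0
Move 4: W@(3,0) -> caps B=0 W=0
Move 5: B@(1,3) -> caps B=0 W=0
Move 6: W@(3,3) -> caps B=0 W=0
Move 7: B@(0,2) -> caps B=0 W=0
Move 8: W@(2,2) -> caps B=0 W=1
Move 9: B@(2,3) -> caps B=0 W=1
Move 10: W@(2,0) -> caps B=0 W=1
Move 11: B@(1,1) -> caps B=0 W=1
Move 12: W@(0,3) -> caps B=0 W=1

Answer: 0 1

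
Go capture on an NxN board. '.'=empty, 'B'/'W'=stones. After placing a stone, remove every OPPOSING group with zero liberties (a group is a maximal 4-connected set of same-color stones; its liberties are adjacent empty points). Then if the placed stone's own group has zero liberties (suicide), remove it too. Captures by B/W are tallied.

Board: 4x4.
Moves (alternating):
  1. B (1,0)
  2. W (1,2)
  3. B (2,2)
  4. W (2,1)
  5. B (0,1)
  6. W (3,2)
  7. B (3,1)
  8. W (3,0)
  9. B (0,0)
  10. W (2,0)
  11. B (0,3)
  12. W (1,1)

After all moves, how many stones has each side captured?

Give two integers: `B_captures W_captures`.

Answer: 0 1

Derivation:
Move 1: B@(1,0) -> caps B=0 W=0
Move 2: W@(1,2) -> caps B=0 W=0
Move 3: B@(2,2) -> caps B=0 W=0
Move 4: W@(2,1) -> caps B=0 W=0
Move 5: B@(0,1) -> caps B=0 W=0
Move 6: W@(3,2) -> caps B=0 W=0
Move 7: B@(3,1) -> caps B=0 W=0
Move 8: W@(3,0) -> caps B=0 W=1
Move 9: B@(0,0) -> caps B=0 W=1
Move 10: W@(2,0) -> caps B=0 W=1
Move 11: B@(0,3) -> caps B=0 W=1
Move 12: W@(1,1) -> caps B=0 W=1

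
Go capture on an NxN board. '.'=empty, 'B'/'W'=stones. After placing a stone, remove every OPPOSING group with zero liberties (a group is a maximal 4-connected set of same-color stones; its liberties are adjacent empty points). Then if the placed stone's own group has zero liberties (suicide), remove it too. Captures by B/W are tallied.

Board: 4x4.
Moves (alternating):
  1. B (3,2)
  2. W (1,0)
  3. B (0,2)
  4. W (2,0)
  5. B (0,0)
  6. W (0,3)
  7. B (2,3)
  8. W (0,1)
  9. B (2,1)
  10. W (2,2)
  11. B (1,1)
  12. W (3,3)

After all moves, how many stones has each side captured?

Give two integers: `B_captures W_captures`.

Move 1: B@(3,2) -> caps B=0 W=0
Move 2: W@(1,0) -> caps B=0 W=0
Move 3: B@(0,2) -> caps B=0 W=0
Move 4: W@(2,0) -> caps B=0 W=0
Move 5: B@(0,0) -> caps B=0 W=0
Move 6: W@(0,3) -> caps B=0 W=0
Move 7: B@(2,3) -> caps B=0 W=0
Move 8: W@(0,1) -> caps B=0 W=1
Move 9: B@(2,1) -> caps B=0 W=1
Move 10: W@(2,2) -> caps B=0 W=1
Move 11: B@(1,1) -> caps B=0 W=1
Move 12: W@(3,3) -> caps B=0 W=1

Answer: 0 1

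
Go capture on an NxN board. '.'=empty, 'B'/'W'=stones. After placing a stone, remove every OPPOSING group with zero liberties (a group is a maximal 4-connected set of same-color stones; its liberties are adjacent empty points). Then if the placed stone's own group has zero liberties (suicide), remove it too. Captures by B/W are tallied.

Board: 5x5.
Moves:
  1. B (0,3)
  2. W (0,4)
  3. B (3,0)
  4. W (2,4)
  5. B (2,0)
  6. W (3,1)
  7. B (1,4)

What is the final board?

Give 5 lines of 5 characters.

Move 1: B@(0,3) -> caps B=0 W=0
Move 2: W@(0,4) -> caps B=0 W=0
Move 3: B@(3,0) -> caps B=0 W=0
Move 4: W@(2,4) -> caps B=0 W=0
Move 5: B@(2,0) -> caps B=0 W=0
Move 6: W@(3,1) -> caps B=0 W=0
Move 7: B@(1,4) -> caps B=1 W=0

Answer: ...B.
....B
B...W
BW...
.....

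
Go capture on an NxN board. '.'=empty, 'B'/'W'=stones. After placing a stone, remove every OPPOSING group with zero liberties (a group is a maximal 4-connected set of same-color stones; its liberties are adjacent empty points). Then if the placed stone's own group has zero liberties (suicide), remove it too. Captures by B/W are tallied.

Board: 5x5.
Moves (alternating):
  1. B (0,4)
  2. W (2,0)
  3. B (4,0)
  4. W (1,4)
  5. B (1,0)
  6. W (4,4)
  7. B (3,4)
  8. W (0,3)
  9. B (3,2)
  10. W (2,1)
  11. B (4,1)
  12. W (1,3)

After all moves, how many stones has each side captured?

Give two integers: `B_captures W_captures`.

Move 1: B@(0,4) -> caps B=0 W=0
Move 2: W@(2,0) -> caps B=0 W=0
Move 3: B@(4,0) -> caps B=0 W=0
Move 4: W@(1,4) -> caps B=0 W=0
Move 5: B@(1,0) -> caps B=0 W=0
Move 6: W@(4,4) -> caps B=0 W=0
Move 7: B@(3,4) -> caps B=0 W=0
Move 8: W@(0,3) -> caps B=0 W=1
Move 9: B@(3,2) -> caps B=0 W=1
Move 10: W@(2,1) -> caps B=0 W=1
Move 11: B@(4,1) -> caps B=0 W=1
Move 12: W@(1,3) -> caps B=0 W=1

Answer: 0 1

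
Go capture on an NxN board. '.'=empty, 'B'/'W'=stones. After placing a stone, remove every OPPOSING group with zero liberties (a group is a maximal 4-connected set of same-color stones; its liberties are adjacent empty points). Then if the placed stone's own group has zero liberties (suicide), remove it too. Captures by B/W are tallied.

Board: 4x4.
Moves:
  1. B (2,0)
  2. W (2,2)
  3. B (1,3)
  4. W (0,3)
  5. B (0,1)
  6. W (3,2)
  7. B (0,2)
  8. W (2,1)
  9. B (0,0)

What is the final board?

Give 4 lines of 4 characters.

Move 1: B@(2,0) -> caps B=0 W=0
Move 2: W@(2,2) -> caps B=0 W=0
Move 3: B@(1,3) -> caps B=0 W=0
Move 4: W@(0,3) -> caps B=0 W=0
Move 5: B@(0,1) -> caps B=0 W=0
Move 6: W@(3,2) -> caps B=0 W=0
Move 7: B@(0,2) -> caps B=1 W=0
Move 8: W@(2,1) -> caps B=1 W=0
Move 9: B@(0,0) -> caps B=1 W=0

Answer: BBB.
...B
BWW.
..W.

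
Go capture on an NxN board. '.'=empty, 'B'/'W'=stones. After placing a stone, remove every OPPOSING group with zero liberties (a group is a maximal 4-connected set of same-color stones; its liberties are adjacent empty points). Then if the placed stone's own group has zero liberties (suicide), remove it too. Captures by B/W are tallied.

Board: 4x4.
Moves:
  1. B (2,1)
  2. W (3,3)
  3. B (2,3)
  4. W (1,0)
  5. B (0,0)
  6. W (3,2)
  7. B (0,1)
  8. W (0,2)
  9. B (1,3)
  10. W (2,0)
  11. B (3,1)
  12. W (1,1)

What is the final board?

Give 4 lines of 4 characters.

Move 1: B@(2,1) -> caps B=0 W=0
Move 2: W@(3,3) -> caps B=0 W=0
Move 3: B@(2,3) -> caps B=0 W=0
Move 4: W@(1,0) -> caps B=0 W=0
Move 5: B@(0,0) -> caps B=0 W=0
Move 6: W@(3,2) -> caps B=0 W=0
Move 7: B@(0,1) -> caps B=0 W=0
Move 8: W@(0,2) -> caps B=0 W=0
Move 9: B@(1,3) -> caps B=0 W=0
Move 10: W@(2,0) -> caps B=0 W=0
Move 11: B@(3,1) -> caps B=0 W=0
Move 12: W@(1,1) -> caps B=0 W=2

Answer: ..W.
WW.B
WB.B
.BWW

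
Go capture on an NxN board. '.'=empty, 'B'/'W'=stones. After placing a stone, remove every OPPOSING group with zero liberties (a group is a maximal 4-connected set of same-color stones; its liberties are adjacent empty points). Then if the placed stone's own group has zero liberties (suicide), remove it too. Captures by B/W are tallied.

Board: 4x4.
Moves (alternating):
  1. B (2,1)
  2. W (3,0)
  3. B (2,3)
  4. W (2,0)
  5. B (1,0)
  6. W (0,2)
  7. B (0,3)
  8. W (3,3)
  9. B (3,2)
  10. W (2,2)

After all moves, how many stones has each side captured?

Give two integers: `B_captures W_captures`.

Move 1: B@(2,1) -> caps B=0 W=0
Move 2: W@(3,0) -> caps B=0 W=0
Move 3: B@(2,3) -> caps B=0 W=0
Move 4: W@(2,0) -> caps B=0 W=0
Move 5: B@(1,0) -> caps B=0 W=0
Move 6: W@(0,2) -> caps B=0 W=0
Move 7: B@(0,3) -> caps B=0 W=0
Move 8: W@(3,3) -> caps B=0 W=0
Move 9: B@(3,2) -> caps B=1 W=0
Move 10: W@(2,2) -> caps B=1 W=0

Answer: 1 0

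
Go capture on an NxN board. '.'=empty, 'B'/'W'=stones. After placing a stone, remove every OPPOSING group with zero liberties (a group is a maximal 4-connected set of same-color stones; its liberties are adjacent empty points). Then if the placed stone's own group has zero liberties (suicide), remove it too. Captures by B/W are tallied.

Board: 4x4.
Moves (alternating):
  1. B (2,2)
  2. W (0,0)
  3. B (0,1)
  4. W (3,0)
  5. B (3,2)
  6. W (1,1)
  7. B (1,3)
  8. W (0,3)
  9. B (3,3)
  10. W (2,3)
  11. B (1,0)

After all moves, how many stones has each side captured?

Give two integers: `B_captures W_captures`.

Answer: 1 0

Derivation:
Move 1: B@(2,2) -> caps B=0 W=0
Move 2: W@(0,0) -> caps B=0 W=0
Move 3: B@(0,1) -> caps B=0 W=0
Move 4: W@(3,0) -> caps B=0 W=0
Move 5: B@(3,2) -> caps B=0 W=0
Move 6: W@(1,1) -> caps B=0 W=0
Move 7: B@(1,3) -> caps B=0 W=0
Move 8: W@(0,3) -> caps B=0 W=0
Move 9: B@(3,3) -> caps B=0 W=0
Move 10: W@(2,3) -> caps B=0 W=0
Move 11: B@(1,0) -> caps B=1 W=0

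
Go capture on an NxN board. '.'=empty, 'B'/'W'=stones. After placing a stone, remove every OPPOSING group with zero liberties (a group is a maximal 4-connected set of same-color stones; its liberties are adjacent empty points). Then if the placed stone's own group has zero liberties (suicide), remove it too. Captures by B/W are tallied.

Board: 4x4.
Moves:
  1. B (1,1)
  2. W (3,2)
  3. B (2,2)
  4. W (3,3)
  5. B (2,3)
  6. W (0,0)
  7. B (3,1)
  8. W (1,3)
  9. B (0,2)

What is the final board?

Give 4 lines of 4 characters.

Answer: W.B.
.B.W
..BB
.B..

Derivation:
Move 1: B@(1,1) -> caps B=0 W=0
Move 2: W@(3,2) -> caps B=0 W=0
Move 3: B@(2,2) -> caps B=0 W=0
Move 4: W@(3,3) -> caps B=0 W=0
Move 5: B@(2,3) -> caps B=0 W=0
Move 6: W@(0,0) -> caps B=0 W=0
Move 7: B@(3,1) -> caps B=2 W=0
Move 8: W@(1,3) -> caps B=2 W=0
Move 9: B@(0,2) -> caps B=2 W=0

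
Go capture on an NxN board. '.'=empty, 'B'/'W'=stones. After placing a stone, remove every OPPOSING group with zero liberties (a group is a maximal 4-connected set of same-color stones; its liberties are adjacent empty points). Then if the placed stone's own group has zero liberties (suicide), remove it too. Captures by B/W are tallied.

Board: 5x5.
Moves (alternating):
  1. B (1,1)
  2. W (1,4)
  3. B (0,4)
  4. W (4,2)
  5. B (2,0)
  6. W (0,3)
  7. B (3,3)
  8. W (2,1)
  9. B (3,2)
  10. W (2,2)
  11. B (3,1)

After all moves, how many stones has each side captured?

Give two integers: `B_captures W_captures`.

Answer: 0 1

Derivation:
Move 1: B@(1,1) -> caps B=0 W=0
Move 2: W@(1,4) -> caps B=0 W=0
Move 3: B@(0,4) -> caps B=0 W=0
Move 4: W@(4,2) -> caps B=0 W=0
Move 5: B@(2,0) -> caps B=0 W=0
Move 6: W@(0,3) -> caps B=0 W=1
Move 7: B@(3,3) -> caps B=0 W=1
Move 8: W@(2,1) -> caps B=0 W=1
Move 9: B@(3,2) -> caps B=0 W=1
Move 10: W@(2,2) -> caps B=0 W=1
Move 11: B@(3,1) -> caps B=0 W=1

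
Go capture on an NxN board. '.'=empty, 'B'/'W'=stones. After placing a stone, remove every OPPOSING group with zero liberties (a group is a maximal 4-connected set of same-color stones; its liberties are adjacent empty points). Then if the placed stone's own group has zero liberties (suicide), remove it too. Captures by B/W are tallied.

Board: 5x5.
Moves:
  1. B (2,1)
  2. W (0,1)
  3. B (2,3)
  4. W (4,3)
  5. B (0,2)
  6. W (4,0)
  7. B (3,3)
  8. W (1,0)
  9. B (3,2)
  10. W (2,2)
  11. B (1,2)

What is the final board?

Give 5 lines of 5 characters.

Move 1: B@(2,1) -> caps B=0 W=0
Move 2: W@(0,1) -> caps B=0 W=0
Move 3: B@(2,3) -> caps B=0 W=0
Move 4: W@(4,3) -> caps B=0 W=0
Move 5: B@(0,2) -> caps B=0 W=0
Move 6: W@(4,0) -> caps B=0 W=0
Move 7: B@(3,3) -> caps B=0 W=0
Move 8: W@(1,0) -> caps B=0 W=0
Move 9: B@(3,2) -> caps B=0 W=0
Move 10: W@(2,2) -> caps B=0 W=0
Move 11: B@(1,2) -> caps B=1 W=0

Answer: .WB..
W.B..
.B.B.
..BB.
W..W.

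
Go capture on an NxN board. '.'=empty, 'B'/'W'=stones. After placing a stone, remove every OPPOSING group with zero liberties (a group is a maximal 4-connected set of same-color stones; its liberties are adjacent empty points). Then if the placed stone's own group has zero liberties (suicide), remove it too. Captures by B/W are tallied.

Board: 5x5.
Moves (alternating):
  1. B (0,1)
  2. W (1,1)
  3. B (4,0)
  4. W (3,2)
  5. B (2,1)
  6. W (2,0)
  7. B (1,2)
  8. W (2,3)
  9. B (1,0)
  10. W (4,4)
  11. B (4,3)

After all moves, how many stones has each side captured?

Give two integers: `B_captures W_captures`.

Move 1: B@(0,1) -> caps B=0 W=0
Move 2: W@(1,1) -> caps B=0 W=0
Move 3: B@(4,0) -> caps B=0 W=0
Move 4: W@(3,2) -> caps B=0 W=0
Move 5: B@(2,1) -> caps B=0 W=0
Move 6: W@(2,0) -> caps B=0 W=0
Move 7: B@(1,2) -> caps B=0 W=0
Move 8: W@(2,3) -> caps B=0 W=0
Move 9: B@(1,0) -> caps B=1 W=0
Move 10: W@(4,4) -> caps B=1 W=0
Move 11: B@(4,3) -> caps B=1 W=0

Answer: 1 0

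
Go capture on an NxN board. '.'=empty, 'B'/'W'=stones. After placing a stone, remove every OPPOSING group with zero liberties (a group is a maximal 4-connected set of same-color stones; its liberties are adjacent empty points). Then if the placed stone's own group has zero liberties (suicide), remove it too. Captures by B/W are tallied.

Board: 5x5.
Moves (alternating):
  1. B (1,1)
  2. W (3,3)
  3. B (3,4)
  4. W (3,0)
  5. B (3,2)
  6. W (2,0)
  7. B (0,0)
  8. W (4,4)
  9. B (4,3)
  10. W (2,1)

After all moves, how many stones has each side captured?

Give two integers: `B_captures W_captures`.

Answer: 1 0

Derivation:
Move 1: B@(1,1) -> caps B=0 W=0
Move 2: W@(3,3) -> caps B=0 W=0
Move 3: B@(3,4) -> caps B=0 W=0
Move 4: W@(3,0) -> caps B=0 W=0
Move 5: B@(3,2) -> caps B=0 W=0
Move 6: W@(2,0) -> caps B=0 W=0
Move 7: B@(0,0) -> caps B=0 W=0
Move 8: W@(4,4) -> caps B=0 W=0
Move 9: B@(4,3) -> caps B=1 W=0
Move 10: W@(2,1) -> caps B=1 W=0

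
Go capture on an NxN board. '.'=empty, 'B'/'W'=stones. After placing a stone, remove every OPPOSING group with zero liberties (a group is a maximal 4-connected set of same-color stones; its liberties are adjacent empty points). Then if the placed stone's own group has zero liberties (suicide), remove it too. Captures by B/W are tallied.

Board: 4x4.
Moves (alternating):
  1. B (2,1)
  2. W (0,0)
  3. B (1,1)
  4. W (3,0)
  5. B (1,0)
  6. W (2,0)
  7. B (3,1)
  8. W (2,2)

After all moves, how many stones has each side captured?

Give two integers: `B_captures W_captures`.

Answer: 2 0

Derivation:
Move 1: B@(2,1) -> caps B=0 W=0
Move 2: W@(0,0) -> caps B=0 W=0
Move 3: B@(1,1) -> caps B=0 W=0
Move 4: W@(3,0) -> caps B=0 W=0
Move 5: B@(1,0) -> caps B=0 W=0
Move 6: W@(2,0) -> caps B=0 W=0
Move 7: B@(3,1) -> caps B=2 W=0
Move 8: W@(2,2) -> caps B=2 W=0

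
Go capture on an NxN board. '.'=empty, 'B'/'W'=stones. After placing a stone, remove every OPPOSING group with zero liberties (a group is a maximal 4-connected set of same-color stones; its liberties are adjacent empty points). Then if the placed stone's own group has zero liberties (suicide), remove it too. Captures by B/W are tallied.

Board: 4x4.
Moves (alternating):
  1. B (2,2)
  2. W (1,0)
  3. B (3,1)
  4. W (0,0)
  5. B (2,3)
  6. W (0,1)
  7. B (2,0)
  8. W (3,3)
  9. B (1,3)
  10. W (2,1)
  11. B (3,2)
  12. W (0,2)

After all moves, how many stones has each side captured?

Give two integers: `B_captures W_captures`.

Move 1: B@(2,2) -> caps B=0 W=0
Move 2: W@(1,0) -> caps B=0 W=0
Move 3: B@(3,1) -> caps B=0 W=0
Move 4: W@(0,0) -> caps B=0 W=0
Move 5: B@(2,3) -> caps B=0 W=0
Move 6: W@(0,1) -> caps B=0 W=0
Move 7: B@(2,0) -> caps B=0 W=0
Move 8: W@(3,3) -> caps B=0 W=0
Move 9: B@(1,3) -> caps B=0 W=0
Move 10: W@(2,1) -> caps B=0 W=0
Move 11: B@(3,2) -> caps B=1 W=0
Move 12: W@(0,2) -> caps B=1 W=0

Answer: 1 0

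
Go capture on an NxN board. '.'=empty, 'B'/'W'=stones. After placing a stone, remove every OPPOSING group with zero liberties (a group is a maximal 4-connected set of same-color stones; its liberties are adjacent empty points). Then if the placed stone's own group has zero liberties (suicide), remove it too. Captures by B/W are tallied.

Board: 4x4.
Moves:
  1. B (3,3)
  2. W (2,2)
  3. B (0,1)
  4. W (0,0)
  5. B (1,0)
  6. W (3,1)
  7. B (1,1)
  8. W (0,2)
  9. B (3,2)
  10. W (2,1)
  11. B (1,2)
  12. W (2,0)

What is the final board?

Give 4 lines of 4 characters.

Answer: .BW.
BBB.
WWW.
.WBB

Derivation:
Move 1: B@(3,3) -> caps B=0 W=0
Move 2: W@(2,2) -> caps B=0 W=0
Move 3: B@(0,1) -> caps B=0 W=0
Move 4: W@(0,0) -> caps B=0 W=0
Move 5: B@(1,0) -> caps B=1 W=0
Move 6: W@(3,1) -> caps B=1 W=0
Move 7: B@(1,1) -> caps B=1 W=0
Move 8: W@(0,2) -> caps B=1 W=0
Move 9: B@(3,2) -> caps B=1 W=0
Move 10: W@(2,1) -> caps B=1 W=0
Move 11: B@(1,2) -> caps B=1 W=0
Move 12: W@(2,0) -> caps B=1 W=0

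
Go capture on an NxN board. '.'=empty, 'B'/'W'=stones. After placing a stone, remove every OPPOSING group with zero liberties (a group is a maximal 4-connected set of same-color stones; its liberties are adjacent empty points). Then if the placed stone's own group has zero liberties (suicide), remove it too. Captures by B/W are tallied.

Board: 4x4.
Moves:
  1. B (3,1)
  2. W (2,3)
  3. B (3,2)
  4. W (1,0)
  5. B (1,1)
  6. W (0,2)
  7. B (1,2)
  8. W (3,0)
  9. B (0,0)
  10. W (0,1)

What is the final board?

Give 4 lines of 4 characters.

Move 1: B@(3,1) -> caps B=0 W=0
Move 2: W@(2,3) -> caps B=0 W=0
Move 3: B@(3,2) -> caps B=0 W=0
Move 4: W@(1,0) -> caps B=0 W=0
Move 5: B@(1,1) -> caps B=0 W=0
Move 6: W@(0,2) -> caps B=0 W=0
Move 7: B@(1,2) -> caps B=0 W=0
Move 8: W@(3,0) -> caps B=0 W=0
Move 9: B@(0,0) -> caps B=0 W=0
Move 10: W@(0,1) -> caps B=0 W=1

Answer: .WW.
WBB.
...W
WBB.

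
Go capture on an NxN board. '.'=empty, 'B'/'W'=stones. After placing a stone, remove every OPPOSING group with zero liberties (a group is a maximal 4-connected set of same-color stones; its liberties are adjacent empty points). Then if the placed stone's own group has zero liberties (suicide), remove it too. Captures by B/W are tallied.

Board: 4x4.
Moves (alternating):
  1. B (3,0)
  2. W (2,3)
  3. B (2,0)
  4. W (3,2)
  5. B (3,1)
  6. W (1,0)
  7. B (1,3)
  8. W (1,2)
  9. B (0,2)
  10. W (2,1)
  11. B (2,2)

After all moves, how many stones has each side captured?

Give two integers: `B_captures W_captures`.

Move 1: B@(3,0) -> caps B=0 W=0
Move 2: W@(2,3) -> caps B=0 W=0
Move 3: B@(2,0) -> caps B=0 W=0
Move 4: W@(3,2) -> caps B=0 W=0
Move 5: B@(3,1) -> caps B=0 W=0
Move 6: W@(1,0) -> caps B=0 W=0
Move 7: B@(1,3) -> caps B=0 W=0
Move 8: W@(1,2) -> caps B=0 W=0
Move 9: B@(0,2) -> caps B=0 W=0
Move 10: W@(2,1) -> caps B=0 W=3
Move 11: B@(2,2) -> caps B=0 W=3

Answer: 0 3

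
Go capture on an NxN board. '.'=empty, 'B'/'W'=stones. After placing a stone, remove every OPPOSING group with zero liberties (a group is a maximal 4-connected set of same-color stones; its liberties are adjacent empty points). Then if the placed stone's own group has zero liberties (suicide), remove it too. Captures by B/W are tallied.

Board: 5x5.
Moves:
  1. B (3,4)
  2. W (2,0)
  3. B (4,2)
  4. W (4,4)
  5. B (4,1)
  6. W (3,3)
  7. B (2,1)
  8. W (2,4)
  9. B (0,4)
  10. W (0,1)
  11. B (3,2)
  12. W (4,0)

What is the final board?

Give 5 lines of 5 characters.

Move 1: B@(3,4) -> caps B=0 W=0
Move 2: W@(2,0) -> caps B=0 W=0
Move 3: B@(4,2) -> caps B=0 W=0
Move 4: W@(4,4) -> caps B=0 W=0
Move 5: B@(4,1) -> caps B=0 W=0
Move 6: W@(3,3) -> caps B=0 W=0
Move 7: B@(2,1) -> caps B=0 W=0
Move 8: W@(2,4) -> caps B=0 W=1
Move 9: B@(0,4) -> caps B=0 W=1
Move 10: W@(0,1) -> caps B=0 W=1
Move 11: B@(3,2) -> caps B=0 W=1
Move 12: W@(4,0) -> caps B=0 W=1

Answer: .W..B
.....
WB..W
..BW.
WBB.W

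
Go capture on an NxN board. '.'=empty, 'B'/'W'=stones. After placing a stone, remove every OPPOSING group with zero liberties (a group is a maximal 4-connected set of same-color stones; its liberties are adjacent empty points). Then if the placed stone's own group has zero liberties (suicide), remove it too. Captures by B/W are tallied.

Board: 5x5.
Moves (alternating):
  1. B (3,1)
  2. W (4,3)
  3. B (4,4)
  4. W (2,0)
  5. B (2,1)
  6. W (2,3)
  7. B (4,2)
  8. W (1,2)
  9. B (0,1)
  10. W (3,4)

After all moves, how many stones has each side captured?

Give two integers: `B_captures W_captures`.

Move 1: B@(3,1) -> caps B=0 W=0
Move 2: W@(4,3) -> caps B=0 W=0
Move 3: B@(4,4) -> caps B=0 W=0
Move 4: W@(2,0) -> caps B=0 W=0
Move 5: B@(2,1) -> caps B=0 W=0
Move 6: W@(2,3) -> caps B=0 W=0
Move 7: B@(4,2) -> caps B=0 W=0
Move 8: W@(1,2) -> caps B=0 W=0
Move 9: B@(0,1) -> caps B=0 W=0
Move 10: W@(3,4) -> caps B=0 W=1

Answer: 0 1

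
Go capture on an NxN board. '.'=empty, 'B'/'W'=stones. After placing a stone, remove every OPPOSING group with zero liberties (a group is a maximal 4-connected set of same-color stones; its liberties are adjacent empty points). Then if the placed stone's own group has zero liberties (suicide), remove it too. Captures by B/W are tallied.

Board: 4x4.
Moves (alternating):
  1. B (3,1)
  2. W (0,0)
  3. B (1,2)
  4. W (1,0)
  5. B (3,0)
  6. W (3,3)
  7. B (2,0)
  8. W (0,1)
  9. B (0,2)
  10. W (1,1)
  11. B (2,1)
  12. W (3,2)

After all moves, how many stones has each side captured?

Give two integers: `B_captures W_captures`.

Answer: 4 0

Derivation:
Move 1: B@(3,1) -> caps B=0 W=0
Move 2: W@(0,0) -> caps B=0 W=0
Move 3: B@(1,2) -> caps B=0 W=0
Move 4: W@(1,0) -> caps B=0 W=0
Move 5: B@(3,0) -> caps B=0 W=0
Move 6: W@(3,3) -> caps B=0 W=0
Move 7: B@(2,0) -> caps B=0 W=0
Move 8: W@(0,1) -> caps B=0 W=0
Move 9: B@(0,2) -> caps B=0 W=0
Move 10: W@(1,1) -> caps B=0 W=0
Move 11: B@(2,1) -> caps B=4 W=0
Move 12: W@(3,2) -> caps B=4 W=0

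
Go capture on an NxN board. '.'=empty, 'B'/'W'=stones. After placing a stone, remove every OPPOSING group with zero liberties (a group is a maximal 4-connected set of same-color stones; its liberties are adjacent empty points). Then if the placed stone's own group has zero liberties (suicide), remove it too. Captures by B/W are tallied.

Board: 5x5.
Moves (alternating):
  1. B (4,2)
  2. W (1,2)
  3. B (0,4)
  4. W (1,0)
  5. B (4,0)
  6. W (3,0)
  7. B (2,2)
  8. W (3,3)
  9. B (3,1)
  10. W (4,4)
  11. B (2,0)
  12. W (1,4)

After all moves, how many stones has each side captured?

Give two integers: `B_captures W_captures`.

Move 1: B@(4,2) -> caps B=0 W=0
Move 2: W@(1,2) -> caps B=0 W=0
Move 3: B@(0,4) -> caps B=0 W=0
Move 4: W@(1,0) -> caps B=0 W=0
Move 5: B@(4,0) -> caps B=0 W=0
Move 6: W@(3,0) -> caps B=0 W=0
Move 7: B@(2,2) -> caps B=0 W=0
Move 8: W@(3,3) -> caps B=0 W=0
Move 9: B@(3,1) -> caps B=0 W=0
Move 10: W@(4,4) -> caps B=0 W=0
Move 11: B@(2,0) -> caps B=1 W=0
Move 12: W@(1,4) -> caps B=1 W=0

Answer: 1 0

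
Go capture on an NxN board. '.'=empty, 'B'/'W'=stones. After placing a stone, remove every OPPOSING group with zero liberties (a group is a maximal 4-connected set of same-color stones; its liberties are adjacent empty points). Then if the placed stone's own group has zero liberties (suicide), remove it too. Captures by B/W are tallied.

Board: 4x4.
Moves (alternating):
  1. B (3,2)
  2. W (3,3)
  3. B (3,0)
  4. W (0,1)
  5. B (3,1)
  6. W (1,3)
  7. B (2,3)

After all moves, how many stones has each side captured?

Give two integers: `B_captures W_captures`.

Answer: 1 0

Derivation:
Move 1: B@(3,2) -> caps B=0 W=0
Move 2: W@(3,3) -> caps B=0 W=0
Move 3: B@(3,0) -> caps B=0 W=0
Move 4: W@(0,1) -> caps B=0 W=0
Move 5: B@(3,1) -> caps B=0 W=0
Move 6: W@(1,3) -> caps B=0 W=0
Move 7: B@(2,3) -> caps B=1 W=0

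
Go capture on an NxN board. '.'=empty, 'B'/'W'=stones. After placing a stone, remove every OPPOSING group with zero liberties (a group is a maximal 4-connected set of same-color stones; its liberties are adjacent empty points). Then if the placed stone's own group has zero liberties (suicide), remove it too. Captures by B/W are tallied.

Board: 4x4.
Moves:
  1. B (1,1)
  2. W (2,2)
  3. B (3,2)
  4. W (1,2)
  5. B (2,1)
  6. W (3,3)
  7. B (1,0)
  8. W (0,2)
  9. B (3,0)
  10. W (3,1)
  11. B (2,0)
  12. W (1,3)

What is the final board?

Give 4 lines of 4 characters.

Move 1: B@(1,1) -> caps B=0 W=0
Move 2: W@(2,2) -> caps B=0 W=0
Move 3: B@(3,2) -> caps B=0 W=0
Move 4: W@(1,2) -> caps B=0 W=0
Move 5: B@(2,1) -> caps B=0 W=0
Move 6: W@(3,3) -> caps B=0 W=0
Move 7: B@(1,0) -> caps B=0 W=0
Move 8: W@(0,2) -> caps B=0 W=0
Move 9: B@(3,0) -> caps B=0 W=0
Move 10: W@(3,1) -> caps B=0 W=1
Move 11: B@(2,0) -> caps B=0 W=1
Move 12: W@(1,3) -> caps B=0 W=1

Answer: ..W.
BBWW
BBW.
BW.W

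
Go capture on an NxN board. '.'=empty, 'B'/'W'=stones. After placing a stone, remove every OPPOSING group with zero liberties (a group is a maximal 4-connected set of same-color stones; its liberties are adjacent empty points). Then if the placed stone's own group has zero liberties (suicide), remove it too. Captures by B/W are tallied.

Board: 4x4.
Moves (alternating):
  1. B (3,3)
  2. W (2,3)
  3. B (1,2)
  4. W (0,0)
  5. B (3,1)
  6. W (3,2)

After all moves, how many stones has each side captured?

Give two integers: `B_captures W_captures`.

Answer: 0 1

Derivation:
Move 1: B@(3,3) -> caps B=0 W=0
Move 2: W@(2,3) -> caps B=0 W=0
Move 3: B@(1,2) -> caps B=0 W=0
Move 4: W@(0,0) -> caps B=0 W=0
Move 5: B@(3,1) -> caps B=0 W=0
Move 6: W@(3,2) -> caps B=0 W=1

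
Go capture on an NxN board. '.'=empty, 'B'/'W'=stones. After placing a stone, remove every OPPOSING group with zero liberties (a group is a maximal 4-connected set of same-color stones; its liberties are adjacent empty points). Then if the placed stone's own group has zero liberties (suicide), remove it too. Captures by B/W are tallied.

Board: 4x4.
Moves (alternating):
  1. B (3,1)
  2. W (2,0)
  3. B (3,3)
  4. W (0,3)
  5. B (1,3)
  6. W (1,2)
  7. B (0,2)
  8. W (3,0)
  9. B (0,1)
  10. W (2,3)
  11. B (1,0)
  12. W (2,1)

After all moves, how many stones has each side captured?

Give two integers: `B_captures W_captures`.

Answer: 1 0

Derivation:
Move 1: B@(3,1) -> caps B=0 W=0
Move 2: W@(2,0) -> caps B=0 W=0
Move 3: B@(3,3) -> caps B=0 W=0
Move 4: W@(0,3) -> caps B=0 W=0
Move 5: B@(1,3) -> caps B=0 W=0
Move 6: W@(1,2) -> caps B=0 W=0
Move 7: B@(0,2) -> caps B=1 W=0
Move 8: W@(3,0) -> caps B=1 W=0
Move 9: B@(0,1) -> caps B=1 W=0
Move 10: W@(2,3) -> caps B=1 W=0
Move 11: B@(1,0) -> caps B=1 W=0
Move 12: W@(2,1) -> caps B=1 W=0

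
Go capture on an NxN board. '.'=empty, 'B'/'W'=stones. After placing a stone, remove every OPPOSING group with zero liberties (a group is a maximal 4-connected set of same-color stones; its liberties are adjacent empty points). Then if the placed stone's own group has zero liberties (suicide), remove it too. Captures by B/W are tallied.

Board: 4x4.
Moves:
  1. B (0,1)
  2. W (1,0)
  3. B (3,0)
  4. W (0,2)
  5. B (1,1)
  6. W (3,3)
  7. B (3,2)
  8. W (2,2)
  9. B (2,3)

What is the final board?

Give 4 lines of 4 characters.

Move 1: B@(0,1) -> caps B=0 W=0
Move 2: W@(1,0) -> caps B=0 W=0
Move 3: B@(3,0) -> caps B=0 W=0
Move 4: W@(0,2) -> caps B=0 W=0
Move 5: B@(1,1) -> caps B=0 W=0
Move 6: W@(3,3) -> caps B=0 W=0
Move 7: B@(3,2) -> caps B=0 W=0
Move 8: W@(2,2) -> caps B=0 W=0
Move 9: B@(2,3) -> caps B=1 W=0

Answer: .BW.
WB..
..WB
B.B.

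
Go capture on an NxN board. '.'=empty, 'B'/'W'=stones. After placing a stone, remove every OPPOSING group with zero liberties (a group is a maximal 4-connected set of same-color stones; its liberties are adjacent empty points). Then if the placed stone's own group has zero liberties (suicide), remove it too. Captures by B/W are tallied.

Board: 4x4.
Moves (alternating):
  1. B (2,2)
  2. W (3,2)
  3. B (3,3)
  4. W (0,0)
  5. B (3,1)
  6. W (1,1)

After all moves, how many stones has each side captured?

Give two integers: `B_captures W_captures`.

Move 1: B@(2,2) -> caps B=0 W=0
Move 2: W@(3,2) -> caps B=0 W=0
Move 3: B@(3,3) -> caps B=0 W=0
Move 4: W@(0,0) -> caps B=0 W=0
Move 5: B@(3,1) -> caps B=1 W=0
Move 6: W@(1,1) -> caps B=1 W=0

Answer: 1 0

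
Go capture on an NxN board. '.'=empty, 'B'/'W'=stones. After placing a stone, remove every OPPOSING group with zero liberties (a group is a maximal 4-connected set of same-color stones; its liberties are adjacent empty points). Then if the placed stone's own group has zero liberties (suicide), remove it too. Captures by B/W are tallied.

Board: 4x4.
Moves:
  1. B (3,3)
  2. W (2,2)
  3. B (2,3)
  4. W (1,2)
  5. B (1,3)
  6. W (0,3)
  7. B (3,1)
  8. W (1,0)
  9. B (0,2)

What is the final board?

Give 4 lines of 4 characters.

Move 1: B@(3,3) -> caps B=0 W=0
Move 2: W@(2,2) -> caps B=0 W=0
Move 3: B@(2,3) -> caps B=0 W=0
Move 4: W@(1,2) -> caps B=0 W=0
Move 5: B@(1,3) -> caps B=0 W=0
Move 6: W@(0,3) -> caps B=0 W=0
Move 7: B@(3,1) -> caps B=0 W=0
Move 8: W@(1,0) -> caps B=0 W=0
Move 9: B@(0,2) -> caps B=1 W=0

Answer: ..B.
W.WB
..WB
.B.B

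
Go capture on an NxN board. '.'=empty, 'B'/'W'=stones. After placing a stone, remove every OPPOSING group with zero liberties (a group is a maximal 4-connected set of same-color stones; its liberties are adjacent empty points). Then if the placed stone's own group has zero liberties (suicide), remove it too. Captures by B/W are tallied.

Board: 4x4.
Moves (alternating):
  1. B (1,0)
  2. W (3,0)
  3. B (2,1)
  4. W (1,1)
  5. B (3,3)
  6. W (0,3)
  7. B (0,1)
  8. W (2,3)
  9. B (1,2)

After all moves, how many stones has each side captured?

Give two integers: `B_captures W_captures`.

Answer: 1 0

Derivation:
Move 1: B@(1,0) -> caps B=0 W=0
Move 2: W@(3,0) -> caps B=0 W=0
Move 3: B@(2,1) -> caps B=0 W=0
Move 4: W@(1,1) -> caps B=0 W=0
Move 5: B@(3,3) -> caps B=0 W=0
Move 6: W@(0,3) -> caps B=0 W=0
Move 7: B@(0,1) -> caps B=0 W=0
Move 8: W@(2,3) -> caps B=0 W=0
Move 9: B@(1,2) -> caps B=1 W=0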